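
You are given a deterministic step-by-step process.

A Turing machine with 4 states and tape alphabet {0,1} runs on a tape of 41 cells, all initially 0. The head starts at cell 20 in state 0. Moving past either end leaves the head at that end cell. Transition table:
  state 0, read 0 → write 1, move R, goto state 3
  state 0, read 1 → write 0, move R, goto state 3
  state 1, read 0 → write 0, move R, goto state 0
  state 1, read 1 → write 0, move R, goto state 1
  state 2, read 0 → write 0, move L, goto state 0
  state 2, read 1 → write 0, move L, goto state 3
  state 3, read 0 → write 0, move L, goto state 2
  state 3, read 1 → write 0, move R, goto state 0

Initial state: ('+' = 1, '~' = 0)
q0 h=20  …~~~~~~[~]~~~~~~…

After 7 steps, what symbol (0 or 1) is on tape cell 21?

0

0) q0 h=20  …~~~~~~[~]~~~~~~…
1) q3 h=21  …~~~~~+[~]~~~~~~…
2) q2 h=20  …~~~~~~[+]~~~~~~…
3) q3 h=19  …~~~~~~[~]~~~~~~…
4) q2 h=18  …~~~~~~[~]~~~~~~…
5) q0 h=17  …~~~~~~[~]~~~~~~…
6) q3 h=18  …~~~~~+[~]~~~~~~…
7) q2 h=17  …~~~~~~[+]~~~~~~…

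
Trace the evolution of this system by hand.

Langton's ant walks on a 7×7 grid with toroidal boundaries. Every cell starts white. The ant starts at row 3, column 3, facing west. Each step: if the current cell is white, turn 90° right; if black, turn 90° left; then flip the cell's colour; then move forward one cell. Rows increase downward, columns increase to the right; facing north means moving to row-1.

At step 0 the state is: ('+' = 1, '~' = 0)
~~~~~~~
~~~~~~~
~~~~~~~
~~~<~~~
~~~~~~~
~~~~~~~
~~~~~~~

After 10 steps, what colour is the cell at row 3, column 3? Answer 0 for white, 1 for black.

1

t=0: ~~~~~~~
~~~~~~~
~~~~~~~
~~~<~~~
~~~~~~~
~~~~~~~
~~~~~~~
t=1: ~~~~~~~
~~~~~~~
~~~^~~~
~~~+~~~
~~~~~~~
~~~~~~~
~~~~~~~
t=2: ~~~~~~~
~~~~~~~
~~~+>~~
~~~+~~~
~~~~~~~
~~~~~~~
~~~~~~~
t=3: ~~~~~~~
~~~~~~~
~~~++~~
~~~+v~~
~~~~~~~
~~~~~~~
~~~~~~~
t=4: ~~~~~~~
~~~~~~~
~~~++~~
~~~<+~~
~~~~~~~
~~~~~~~
~~~~~~~
t=5: ~~~~~~~
~~~~~~~
~~~++~~
~~~~+~~
~~~v~~~
~~~~~~~
~~~~~~~
t=6: ~~~~~~~
~~~~~~~
~~~++~~
~~~~+~~
~~<+~~~
~~~~~~~
~~~~~~~
t=7: ~~~~~~~
~~~~~~~
~~~++~~
~~^~+~~
~~++~~~
~~~~~~~
~~~~~~~
t=8: ~~~~~~~
~~~~~~~
~~~++~~
~~+>+~~
~~++~~~
~~~~~~~
~~~~~~~
t=9: ~~~~~~~
~~~~~~~
~~~++~~
~~+++~~
~~+v~~~
~~~~~~~
~~~~~~~
t=10: ~~~~~~~
~~~~~~~
~~~++~~
~~+++~~
~~+~>~~
~~~~~~~
~~~~~~~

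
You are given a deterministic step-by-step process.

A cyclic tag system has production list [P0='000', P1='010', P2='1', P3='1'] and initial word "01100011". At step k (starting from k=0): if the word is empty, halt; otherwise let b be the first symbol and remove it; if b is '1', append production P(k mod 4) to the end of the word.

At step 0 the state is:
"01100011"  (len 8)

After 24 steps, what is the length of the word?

gen 0: "01100011"  (len 8)
gen 1: "1100011"  (len 7)
gen 2: "100011010"  (len 9)
gen 3: "000110101"  (len 9)
gen 4: "00110101"  (len 8)
gen 5: "0110101"  (len 7)
gen 6: "110101"  (len 6)
gen 7: "101011"  (len 6)
gen 8: "010111"  (len 6)
gen 9: "10111"  (len 5)
gen 10: "0111010"  (len 7)
gen 11: "111010"  (len 6)
gen 12: "110101"  (len 6)
gen 13: "10101000"  (len 8)
gen 14: "0101000010"  (len 10)
gen 15: "101000010"  (len 9)
gen 16: "010000101"  (len 9)
gen 17: "10000101"  (len 8)
gen 18: "0000101010"  (len 10)
gen 19: "000101010"  (len 9)
gen 20: "00101010"  (len 8)
gen 21: "0101010"  (len 7)
gen 22: "101010"  (len 6)
gen 23: "010101"  (len 6)
gen 24: "10101"  (len 5)

5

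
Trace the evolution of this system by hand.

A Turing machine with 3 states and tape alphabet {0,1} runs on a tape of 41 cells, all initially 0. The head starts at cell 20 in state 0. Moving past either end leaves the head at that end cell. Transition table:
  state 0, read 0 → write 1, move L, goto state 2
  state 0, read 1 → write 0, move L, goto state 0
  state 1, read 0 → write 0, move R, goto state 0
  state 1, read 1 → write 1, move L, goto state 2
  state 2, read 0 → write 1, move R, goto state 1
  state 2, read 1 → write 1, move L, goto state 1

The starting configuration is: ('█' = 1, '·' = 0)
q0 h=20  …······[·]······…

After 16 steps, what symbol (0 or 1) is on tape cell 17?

0

0) q0 h=20  …······[·]······…
1) q2 h=19  …······[·]█·····…
2) q1 h=20  …·····█[█]······…
3) q2 h=19  …······[█]█·····…
4) q1 h=18  …······[·]██····…
5) q0 h=19  …······[█]█·····…
6) q0 h=18  …······[·]·█····…
7) q2 h=17  …······[·]█·█···…
8) q1 h=18  …·····█[█]·█····…
9) q2 h=17  …······[█]█·█···…
10) q1 h=16  …······[·]██·█··…
11) q0 h=17  …······[█]█·█···…
12) q0 h=16  …······[·]·█·█··…
13) q2 h=15  …······[·]█·█·█·…
14) q1 h=16  …·····█[█]·█·█··…
15) q2 h=15  …······[█]█·█·█·…
16) q1 h=14  …······[·]██·█·█…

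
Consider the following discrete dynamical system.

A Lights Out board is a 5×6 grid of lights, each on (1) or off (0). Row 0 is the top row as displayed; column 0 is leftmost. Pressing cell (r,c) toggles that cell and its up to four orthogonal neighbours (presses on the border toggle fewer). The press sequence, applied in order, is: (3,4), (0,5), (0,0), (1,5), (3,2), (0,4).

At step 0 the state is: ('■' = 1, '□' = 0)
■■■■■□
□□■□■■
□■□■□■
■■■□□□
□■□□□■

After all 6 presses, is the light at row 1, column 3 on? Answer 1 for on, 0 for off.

t=0: ■■■■■□
□□■□■■
□■□■□■
■■■□□□
□■□□□■
t=1: ■■■■■□
□□■□■■
□■□■■■
■■■■■■
□■□□■■
t=2: ■■■■□■
□□■□■□
□■□■■■
■■■■■■
□■□□■■
t=3: □□■■□■
■□■□■□
□■□■■■
■■■■■■
□■□□■■
t=4: □□■■□□
■□■□□■
□■□■■□
■■■■■■
□■□□■■
t=5: □□■■□□
■□■□□■
□■■■■□
■□□□■■
□■■□■■
t=6: □□■□■■
■□■□■■
□■■■■□
■□□□■■
□■■□■■

0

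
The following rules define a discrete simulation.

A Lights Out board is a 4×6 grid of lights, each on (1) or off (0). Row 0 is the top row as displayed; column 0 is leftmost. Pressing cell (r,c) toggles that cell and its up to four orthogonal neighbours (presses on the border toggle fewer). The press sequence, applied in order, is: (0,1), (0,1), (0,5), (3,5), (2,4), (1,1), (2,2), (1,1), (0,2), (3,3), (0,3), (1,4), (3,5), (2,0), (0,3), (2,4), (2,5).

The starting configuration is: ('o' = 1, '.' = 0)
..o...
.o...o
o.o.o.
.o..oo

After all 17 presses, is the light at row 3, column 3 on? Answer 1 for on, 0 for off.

1

gen 0: ..o...
.o...o
o.o.o.
.o..oo
gen 1: oo....
.....o
o.o.o.
.o..oo
gen 2: ..o...
.o...o
o.o.o.
.o..oo
gen 3: ..o.oo
.o....
o.o.o.
.o..oo
gen 4: ..o.oo
.o....
o.o.oo
.o....
gen 5: ..o.oo
.o..o.
o.oo..
.o..o.
gen 6: .oo.oo
o.o.o.
oooo..
.o..o.
gen 7: .oo.oo
o...o.
o.....
.oo.o.
gen 8: ..o.oo
.oo.o.
oo....
.oo.o.
gen 9: .o.ooo
.o..o.
oo....
.oo.o.
gen 10: .o.ooo
.o..o.
oo.o..
.o.o..
gen 11: .oo..o
.o.oo.
oo.o..
.o.o..
gen 12: .oo.oo
.o...o
oo.oo.
.o.o..
gen 13: .oo.oo
.o...o
oo.ooo
.o.ooo
gen 14: .oo.oo
oo...o
...ooo
oo.ooo
gen 15: .o.o.o
oo.o.o
...ooo
oo.ooo
gen 16: .o.o.o
oo.ooo
......
oo.o.o
gen 17: .o.o.o
oo.oo.
....oo
oo.o..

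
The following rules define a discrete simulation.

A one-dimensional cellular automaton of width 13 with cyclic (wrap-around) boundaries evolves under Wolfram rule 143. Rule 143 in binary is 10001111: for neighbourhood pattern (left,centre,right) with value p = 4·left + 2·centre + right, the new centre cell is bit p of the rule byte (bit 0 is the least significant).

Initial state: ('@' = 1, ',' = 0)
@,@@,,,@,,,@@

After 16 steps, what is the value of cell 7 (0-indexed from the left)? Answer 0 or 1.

gen 0: @,@@,,,@,,,@@
gen 1: ,,@,,@@@,@@@@
gen 2: ,@@,@@@,,@@@,
gen 3: @@,,@@,,@@@,,
gen 4: @,,@@,,@@@,,@
gen 5: ,,@@,,@@@,,@@
gen 6: ,@@,,@@@,,@@,
gen 7: @@,,@@@,,@@,,
gen 8: @,,@@@,,@@,,@
gen 9: ,,@@@,,@@,,@@
gen 10: ,@@@,,@@,,@@,
gen 11: @@@,,@@,,@@,,
gen 12: @@,,@@,,@@,,@
gen 13: @,,@@,,@@,,@@
gen 14: ,,@@,,@@,,@@@
gen 15: ,@@,,@@,,@@@,
gen 16: @@,,@@,,@@@,,

0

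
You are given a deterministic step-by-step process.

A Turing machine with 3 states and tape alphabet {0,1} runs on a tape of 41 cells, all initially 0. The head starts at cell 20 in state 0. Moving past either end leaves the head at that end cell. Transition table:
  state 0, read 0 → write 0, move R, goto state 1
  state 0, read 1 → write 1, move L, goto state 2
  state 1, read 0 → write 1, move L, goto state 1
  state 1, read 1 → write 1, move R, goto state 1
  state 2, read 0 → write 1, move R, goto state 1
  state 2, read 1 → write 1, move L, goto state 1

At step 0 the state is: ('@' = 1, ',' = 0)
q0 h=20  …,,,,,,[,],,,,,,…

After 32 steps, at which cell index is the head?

9

[0] q0 h=20  …,,,,,,[,],,,,,,…
[1] q1 h=21  …,,,,,,[,],,,,,,…
[2] q1 h=20  …,,,,,,[,]@,,,,,…
[3] q1 h=19  …,,,,,,[,]@@,,,,…
[4] q1 h=18  …,,,,,,[,]@@@,,,…
[5] q1 h=17  …,,,,,,[,]@@@@,,…
[6] q1 h=16  …,,,,,,[,]@@@@@,…
[7] q1 h=15  …,,,,,,[,]@@@@@@…
[8] q1 h=14  …,,,,,,[,]@@@@@@…
[9] q1 h=13  …,,,,,,[,]@@@@@@…
[10] q1 h=12  …,,,,,,[,]@@@@@@…
[11] q1 h=11  …,,,,,,[,]@@@@@@…
[12] q1 h=10  …,,,,,,[,]@@@@@@…
[13] q1 h= 9  …,,,,,,[,]@@@@@@…
[14] q1 h= 8  …,,,,,,[,]@@@@@@…
[15] q1 h= 7  …,,,,,,[,]@@@@@@…
[16] q1 h= 6  |,,,,,,[,]@@@@@@…
[17] q1 h= 5  |,,,,,[,]@@@@@@…
[18] q1 h= 4  |,,,,[,]@@@@@@…
[19] q1 h= 3  |,,,[,]@@@@@@…
[20] q1 h= 2  |,,[,]@@@@@@…
[21] q1 h= 1  |,[,]@@@@@@…
[22] q1 h= 0  |[,]@@@@@@…
[23] q1 h= 0  |[@]@@@@@@…
[24] q1 h= 1  |@[@]@@@@@@…
[25] q1 h= 2  |@@[@]@@@@@@…
[26] q1 h= 3  |@@@[@]@@@@@@…
[27] q1 h= 4  |@@@@[@]@@@@@@…
[28] q1 h= 5  |@@@@@[@]@@@@@@…
[29] q1 h= 6  |@@@@@@[@]@@@@@@…
[30] q1 h= 7  …@@@@@@[@]@@@@@@…
[31] q1 h= 8  …@@@@@@[@]@@@@@@…
[32] q1 h= 9  …@@@@@@[@]@@@@@@…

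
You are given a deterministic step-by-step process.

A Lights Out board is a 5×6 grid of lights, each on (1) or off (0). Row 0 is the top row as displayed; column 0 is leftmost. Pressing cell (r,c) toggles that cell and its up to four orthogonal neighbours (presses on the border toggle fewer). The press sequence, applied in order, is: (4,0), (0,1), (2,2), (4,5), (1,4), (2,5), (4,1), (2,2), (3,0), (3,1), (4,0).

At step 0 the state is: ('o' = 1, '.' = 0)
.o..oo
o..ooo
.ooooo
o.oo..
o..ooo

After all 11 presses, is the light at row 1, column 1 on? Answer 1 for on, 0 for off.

step 0: .o..oo
o..ooo
.ooooo
o.oo..
o..ooo
step 1: .o..oo
o..ooo
.ooooo
..oo..
.o.ooo
step 2: o.o.oo
oo.ooo
.ooooo
..oo..
.o.ooo
step 3: o.o.oo
oooooo
....oo
...o..
.o.ooo
step 4: o.o.oo
oooooo
....oo
...o.o
.o.o..
step 5: o.o..o
ooo...
.....o
...o.o
.o.o..
step 6: o.o..o
ooo..o
....o.
...o..
.o.o..
step 7: o.o..o
ooo..o
....o.
.o.o..
o.oo..
step 8: o.o..o
oo...o
.oooo.
.ooo..
o.oo..
step 9: o.o..o
oo...o
ooooo.
o.oo..
..oo..
step 10: o.o..o
oo...o
o.ooo.
.o.o..
.ooo..
step 11: o.o..o
oo...o
o.ooo.
oo.o..
o.oo..

1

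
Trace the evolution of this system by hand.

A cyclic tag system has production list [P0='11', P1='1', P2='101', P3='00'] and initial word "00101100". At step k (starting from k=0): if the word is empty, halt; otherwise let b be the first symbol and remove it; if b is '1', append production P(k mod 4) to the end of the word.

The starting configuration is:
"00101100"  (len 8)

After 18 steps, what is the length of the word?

0) "00101100"  (len 8)
1) "0101100"  (len 7)
2) "101100"  (len 6)
3) "01100101"  (len 8)
4) "1100101"  (len 7)
5) "10010111"  (len 8)
6) "00101111"  (len 8)
7) "0101111"  (len 7)
8) "101111"  (len 6)
9) "0111111"  (len 7)
10) "111111"  (len 6)
11) "11111101"  (len 8)
12) "111110100"  (len 9)
13) "1111010011"  (len 10)
14) "1110100111"  (len 10)
15) "110100111101"  (len 12)
16) "1010011110100"  (len 13)
17) "01001111010011"  (len 14)
18) "1001111010011"  (len 13)

13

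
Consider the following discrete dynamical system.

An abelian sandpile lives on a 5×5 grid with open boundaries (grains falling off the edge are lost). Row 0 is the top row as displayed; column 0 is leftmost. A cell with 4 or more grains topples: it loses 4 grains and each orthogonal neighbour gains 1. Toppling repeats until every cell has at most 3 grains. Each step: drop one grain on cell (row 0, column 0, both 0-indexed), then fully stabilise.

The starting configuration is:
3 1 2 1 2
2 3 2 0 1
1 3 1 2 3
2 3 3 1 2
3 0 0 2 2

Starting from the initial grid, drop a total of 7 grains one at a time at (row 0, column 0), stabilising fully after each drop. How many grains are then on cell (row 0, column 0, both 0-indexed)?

0

t=0: 3 1 2 1 2
2 3 2 0 1
1 3 1 2 3
2 3 3 1 2
3 0 0 2 2
t=1: 0 2 2 1 2
3 3 2 0 1
1 3 1 2 3
2 3 3 1 2
3 0 0 2 2
t=2: 1 2 2 1 2
3 3 2 0 1
1 3 1 2 3
2 3 3 1 2
3 0 0 2 2
t=3: 2 2 2 1 2
3 3 2 0 1
1 3 1 2 3
2 3 3 1 2
3 0 0 2 2
t=4: 3 2 2 1 2
3 3 2 0 1
1 3 1 2 3
2 3 3 1 2
3 0 0 2 2
t=5: 2 0 3 1 2
1 2 3 0 1
3 1 3 2 3
3 1 0 2 2
3 1 1 2 2
t=6: 3 0 3 1 2
1 2 3 0 1
3 1 3 2 3
3 1 0 2 2
3 1 1 2 2
t=7: 0 1 3 1 2
2 2 3 0 1
3 1 3 2 3
3 1 0 2 2
3 1 1 2 2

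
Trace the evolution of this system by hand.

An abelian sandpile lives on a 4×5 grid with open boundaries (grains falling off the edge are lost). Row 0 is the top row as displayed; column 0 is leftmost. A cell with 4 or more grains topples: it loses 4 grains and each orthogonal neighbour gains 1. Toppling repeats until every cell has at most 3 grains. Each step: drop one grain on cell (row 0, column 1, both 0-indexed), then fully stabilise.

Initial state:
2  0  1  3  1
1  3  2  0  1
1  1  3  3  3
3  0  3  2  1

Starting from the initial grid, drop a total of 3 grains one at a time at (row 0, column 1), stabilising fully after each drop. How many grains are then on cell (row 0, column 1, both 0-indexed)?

3

k=0  2  0  1  3  1
1  3  2  0  1
1  1  3  3  3
3  0  3  2  1
k=1  2  1  1  3  1
1  3  2  0  1
1  1  3  3  3
3  0  3  2  1
k=2  2  2  1  3  1
1  3  2  0  1
1  1  3  3  3
3  0  3  2  1
k=3  2  3  1  3  1
1  3  2  0  1
1  1  3  3  3
3  0  3  2  1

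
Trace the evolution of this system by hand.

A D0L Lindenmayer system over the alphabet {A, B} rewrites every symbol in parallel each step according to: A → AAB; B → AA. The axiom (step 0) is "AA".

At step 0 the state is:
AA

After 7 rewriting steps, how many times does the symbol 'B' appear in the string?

656

[0] AA
[1] AABAAB
[2] AABAABAAAABAABAA
[3] AABAABAAAABAABAAAABAABAABAABAAAABAABAAAABAAB
[4] AABAABAAAABAABAAAABAABAABAABAAAABAABAAAABAABAABAABAAAABAABAAAABAABAAAABAABAAAABAABAABAABAAAABAABAAAABAABAABAABAAAABAABAA
[5] AABAABAAAABAABAAAABAABAABAABAAAABAABAAAABAABAABAABAAAABAAB…BAABAAAABAABAAAABAABAAAABAABAAAABAABAABAABAAAABAABAAAABAAB  (len 328)
[6] AABAABAAAABAABAAAABAABAABAABAAAABAABAAAABAABAABAABAAAABAAB…BAABAAAABAABAAAABAABAABAABAAAABAABAAAABAABAABAABAAAABAABAA  (len 896)
[7] AABAABAAAABAABAAAABAABAABAABAAAABAABAAAABAABAABAABAAAABAAB…BAABAAAABAABAAAABAABAAAABAABAAAABAABAABAABAAAABAABAAAABAAB  (len 2448)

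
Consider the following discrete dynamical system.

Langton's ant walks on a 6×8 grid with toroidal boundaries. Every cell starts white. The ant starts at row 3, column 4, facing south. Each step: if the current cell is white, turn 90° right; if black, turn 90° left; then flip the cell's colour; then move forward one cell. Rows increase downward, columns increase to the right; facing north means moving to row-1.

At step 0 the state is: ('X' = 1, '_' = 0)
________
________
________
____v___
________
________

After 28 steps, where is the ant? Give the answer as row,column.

1,6

[0] ________
________
________
____v___
________
________
[1] ________
________
________
___<X___
________
________
[2] ________
________
___^____
___XX___
________
________
[3] ________
________
___X>___
___XX___
________
________
[4] ________
________
___XX___
___Xv___
________
________
[5] ________
________
___XX___
___X_>__
________
________
[6] ________
________
___XX___
___X_X__
_____v__
________
[7] ________
________
___XX___
___X_X__
____<X__
________
[8] ________
________
___XX___
___X^X__
____XX__
________
[9] ________
________
___XX___
___XX>__
____XX__
________
[10] ________
________
___XX^__
___XX___
____XX__
________
[11] ________
________
___XXX>_
___XX___
____XX__
________
[12] ________
________
___XXXX_
___XX_v_
____XX__
________
[13] ________
________
___XXXX_
___XX<X_
____XX__
________
[14] ________
________
___XX^X_
___XXXX_
____XX__
________
[15] ________
________
___X<_X_
___XXXX_
____XX__
________
[16] ________
________
___X__X_
___XvXX_
____XX__
________
[17] ________
________
___X__X_
___X_>X_
____XX__
________
[18] ________
________
___X_^X_
___X__X_
____XX__
________
[19] ________
________
___X_X>_
___X__X_
____XX__
________
[20] ________
______^_
___X_X__
___X__X_
____XX__
________
[21] ________
______X>
___X_X__
___X__X_
____XX__
________
[22] ________
______XX
___X_X_v
___X__X_
____XX__
________
[23] ________
______XX
___X_X<X
___X__X_
____XX__
________
[24] ________
______^X
___X_XXX
___X__X_
____XX__
________
[25] ________
_____<_X
___X_XXX
___X__X_
____XX__
________
[26] _____^__
_____X_X
___X_XXX
___X__X_
____XX__
________
[27] _____X>_
_____X_X
___X_XXX
___X__X_
____XX__
________
[28] _____XX_
_____XvX
___X_XXX
___X__X_
____XX__
________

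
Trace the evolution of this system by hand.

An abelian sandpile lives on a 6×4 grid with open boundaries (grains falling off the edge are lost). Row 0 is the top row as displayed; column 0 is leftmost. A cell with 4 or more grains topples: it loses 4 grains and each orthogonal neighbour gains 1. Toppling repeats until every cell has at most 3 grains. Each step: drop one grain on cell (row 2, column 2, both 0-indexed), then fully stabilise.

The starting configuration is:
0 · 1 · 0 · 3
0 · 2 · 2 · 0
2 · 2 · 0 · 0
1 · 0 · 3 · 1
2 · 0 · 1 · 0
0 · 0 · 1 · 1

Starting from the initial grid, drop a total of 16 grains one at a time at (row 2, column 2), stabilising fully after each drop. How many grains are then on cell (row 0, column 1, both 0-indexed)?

2

step 0: 0 · 1 · 0 · 3
0 · 2 · 2 · 0
2 · 2 · 0 · 0
1 · 0 · 3 · 1
2 · 0 · 1 · 0
0 · 0 · 1 · 1
step 1: 0 · 1 · 0 · 3
0 · 2 · 2 · 0
2 · 2 · 1 · 0
1 · 0 · 3 · 1
2 · 0 · 1 · 0
0 · 0 · 1 · 1
step 2: 0 · 1 · 0 · 3
0 · 2 · 2 · 0
2 · 2 · 2 · 0
1 · 0 · 3 · 1
2 · 0 · 1 · 0
0 · 0 · 1 · 1
step 3: 0 · 1 · 0 · 3
0 · 2 · 2 · 0
2 · 2 · 3 · 0
1 · 0 · 3 · 1
2 · 0 · 1 · 0
0 · 0 · 1 · 1
step 4: 0 · 1 · 0 · 3
0 · 2 · 3 · 0
2 · 3 · 1 · 1
1 · 1 · 0 · 2
2 · 0 · 2 · 0
0 · 0 · 1 · 1
step 5: 0 · 1 · 0 · 3
0 · 2 · 3 · 0
2 · 3 · 2 · 1
1 · 1 · 0 · 2
2 · 0 · 2 · 0
0 · 0 · 1 · 1
step 6: 0 · 1 · 0 · 3
0 · 2 · 3 · 0
2 · 3 · 3 · 1
1 · 1 · 0 · 2
2 · 0 · 2 · 0
0 · 0 · 1 · 1
step 7: 0 · 2 · 1 · 3
1 · 0 · 1 · 1
3 · 1 · 2 · 2
1 · 2 · 1 · 2
2 · 0 · 2 · 0
0 · 0 · 1 · 1
step 8: 0 · 2 · 1 · 3
1 · 0 · 1 · 1
3 · 1 · 3 · 2
1 · 2 · 1 · 2
2 · 0 · 2 · 0
0 · 0 · 1 · 1
step 9: 0 · 2 · 1 · 3
1 · 0 · 2 · 1
3 · 2 · 0 · 3
1 · 2 · 2 · 2
2 · 0 · 2 · 0
0 · 0 · 1 · 1
step 10: 0 · 2 · 1 · 3
1 · 0 · 2 · 1
3 · 2 · 1 · 3
1 · 2 · 2 · 2
2 · 0 · 2 · 0
0 · 0 · 1 · 1
step 11: 0 · 2 · 1 · 3
1 · 0 · 2 · 1
3 · 2 · 2 · 3
1 · 2 · 2 · 2
2 · 0 · 2 · 0
0 · 0 · 1 · 1
step 12: 0 · 2 · 1 · 3
1 · 0 · 2 · 1
3 · 2 · 3 · 3
1 · 2 · 2 · 2
2 · 0 · 2 · 0
0 · 0 · 1 · 1
step 13: 0 · 2 · 1 · 3
1 · 0 · 3 · 2
3 · 3 · 1 · 0
1 · 2 · 3 · 3
2 · 0 · 2 · 0
0 · 0 · 1 · 1
step 14: 0 · 2 · 1 · 3
1 · 0 · 3 · 2
3 · 3 · 2 · 0
1 · 2 · 3 · 3
2 · 0 · 2 · 0
0 · 0 · 1 · 1
step 15: 0 · 2 · 1 · 3
1 · 0 · 3 · 2
3 · 3 · 3 · 0
1 · 2 · 3 · 3
2 · 0 · 2 · 0
0 · 0 · 1 · 1
step 16: 0 · 2 · 2 · 3
2 · 2 · 0 · 3
0 · 2 · 3 · 2
3 · 0 · 2 · 0
2 · 1 · 3 · 1
0 · 0 · 1 · 1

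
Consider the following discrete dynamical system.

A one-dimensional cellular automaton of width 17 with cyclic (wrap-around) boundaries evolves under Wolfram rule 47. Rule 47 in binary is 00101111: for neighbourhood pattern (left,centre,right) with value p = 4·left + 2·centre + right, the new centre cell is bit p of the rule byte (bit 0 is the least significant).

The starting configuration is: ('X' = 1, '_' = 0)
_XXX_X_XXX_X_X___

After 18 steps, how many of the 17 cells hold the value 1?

t=0: _XXX_X_XXX_X_X___
t=1: XX__XXXX__XXXX_XX
t=2: ___XX____XX___XX_
t=3: XXXX__XXXX__XXX__
t=4: X____XX____XX___X
t=5: __XXXX__XXXX__XXX
t=6: _XX____XX____XX__
t=7: XX__XXXX__XXXX__X
t=8: ___XX____XX____XX
t=9: _XXX__XXXX__XXXX_
t=10: XX___XX____XX____
t=11: X__XXX__XXXX__XXX
t=12: __XX___XX____XX__
t=13: XXX__XXX__XXXX__X
t=14: ____XX___XX____XX
t=15: _XXXX__XXX__XXXX_
t=16: XX____XX___XX____
t=17: X__XXXX__XXX__XXX
t=18: __XX____XX___XX__

6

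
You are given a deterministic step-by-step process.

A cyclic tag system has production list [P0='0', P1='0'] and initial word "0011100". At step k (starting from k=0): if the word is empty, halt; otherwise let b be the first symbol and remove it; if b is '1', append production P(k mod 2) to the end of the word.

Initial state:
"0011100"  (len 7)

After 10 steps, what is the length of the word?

t=0: "0011100"  (len 7)
t=1: "011100"  (len 6)
t=2: "11100"  (len 5)
t=3: "11000"  (len 5)
t=4: "10000"  (len 5)
t=5: "00000"  (len 5)
t=6: "0000"  (len 4)
t=7: "000"  (len 3)
t=8: "00"  (len 2)
t=9: "0"  (len 1)
t=10: (halted — word empty)

0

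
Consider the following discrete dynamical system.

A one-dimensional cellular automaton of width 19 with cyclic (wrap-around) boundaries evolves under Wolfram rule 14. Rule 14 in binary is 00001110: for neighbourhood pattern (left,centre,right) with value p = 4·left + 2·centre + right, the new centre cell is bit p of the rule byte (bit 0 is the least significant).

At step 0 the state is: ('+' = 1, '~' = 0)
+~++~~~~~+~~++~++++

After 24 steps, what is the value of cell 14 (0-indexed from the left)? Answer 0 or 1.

0

[0] +~++~~~~~+~~++~++++
[1] ~~+~~~~~++~++~~+~~~
[2] ~++~~~~++~~+~~++~~~
[3] ++~~~~++~~++~++~~~~
[4] +~~~~++~~++~~+~~~~+
[5] ~~~~++~~++~~++~~~++
[6] ~~~++~~++~~++~~~++~
[7] ~~++~~++~~++~~~++~~
[8] ~++~~++~~++~~~++~~~
[9] ++~~++~~++~~~++~~~~
[10] +~~++~~++~~~++~~~~+
[11] ~~++~~++~~~++~~~~++
[12] ~++~~++~~~++~~~~++~
[13] ++~~++~~~++~~~~++~~
[14] +~~++~~~++~~~~++~~+
[15] ~~++~~~++~~~~++~~++
[16] ~++~~~++~~~~++~~++~
[17] ++~~~++~~~~++~~++~~
[18] +~~~++~~~~++~~++~~+
[19] ~~~++~~~~++~~++~~++
[20] ~~++~~~~++~~++~~++~
[21] ~++~~~~++~~++~~++~~
[22] ++~~~~++~~++~~++~~~
[23] +~~~~++~~++~~++~~~+
[24] ~~~~++~~++~~++~~~++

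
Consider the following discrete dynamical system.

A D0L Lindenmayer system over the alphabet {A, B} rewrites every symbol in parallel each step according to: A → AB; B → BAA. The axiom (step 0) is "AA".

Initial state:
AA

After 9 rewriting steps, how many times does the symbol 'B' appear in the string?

1970

t=0: AA
t=1: ABAB
t=2: ABBAAABBAA
t=3: ABBAABAAABABABBAABAAABAB
t=4: ABBAABAAABABBAAABABABBAAABBAAABBAABAAABABBAAABABABBAAABBAA
t=5: ABBAABAAABABBAAABABABBAAABBAABAAABABABBAAABBAAABBAABAAABAB…BAAABABABBAAABBAABAAABABABBAAABBAAABBAABAAABABABBAABAAABAB  (len 140)
t=6: ABBAABAAABABBAAABABABBAAABBAABAAABABABBAAABBAAABBAABAAABAB…ABBAABAAABABBAAABABABBAAABBAAABBAABAAABABBAAABABABBAAABBAA  (len 338)
t=7: ABBAABAAABABBAAABABABBAAABBAABAAABABABBAAABBAAABBAABAAABAB…BAAABABABBAAABBAABAAABABABBAAABBAAABBAABAAABABABBAABAAABAB  (len 816)
t=8: ABBAABAAABABBAAABABABBAAABBAABAAABABABBAAABBAAABBAABAAABAB…ABBAABAAABABBAAABABABBAAABBAAABBAABAAABABBAAABABABBAAABBAA  (len 1970)
t=9: ABBAABAAABABBAAABABABBAAABBAABAAABABABBAAABBAAABBAABAAABAB…BAAABABABBAAABBAABAAABABABBAAABBAAABBAABAAABABABBAABAAABAB  (len 4756)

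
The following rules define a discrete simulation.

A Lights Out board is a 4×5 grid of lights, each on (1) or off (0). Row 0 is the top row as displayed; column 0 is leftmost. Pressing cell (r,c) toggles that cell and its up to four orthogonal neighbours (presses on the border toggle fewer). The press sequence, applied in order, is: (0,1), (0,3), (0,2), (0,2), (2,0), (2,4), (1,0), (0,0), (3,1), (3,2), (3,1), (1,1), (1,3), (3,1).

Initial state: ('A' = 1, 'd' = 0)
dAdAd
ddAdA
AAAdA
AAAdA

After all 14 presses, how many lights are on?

k=0  dAdAd
ddAdA
AAAdA
AAAdA
k=1  AdAAd
dAAdA
AAAdA
AAAdA
k=2  AdddA
dAAAA
AAAdA
AAAdA
k=3  AAAAA
dAdAA
AAAdA
AAAdA
k=4  AdddA
dAAAA
AAAdA
AAAdA
k=5  AdddA
AAAAA
ddAdA
dAAdA
k=6  AdddA
AAAAd
ddAAd
dAAdd
k=7  ddddA
ddAAd
AdAAd
dAAdd
k=8  AAddA
AdAAd
AdAAd
dAAdd
k=9  AAddA
AdAAd
AAAAd
Adddd
k=10  AAddA
AdAAd
AAdAd
AAAAd
k=11  AAddA
AdAAd
AddAd
dddAd
k=12  AdddA
dAdAd
AAdAd
dddAd
k=13  AddAA
dAAdA
AAddd
dddAd
k=14  AddAA
dAAdA
Adddd
AAAAd

11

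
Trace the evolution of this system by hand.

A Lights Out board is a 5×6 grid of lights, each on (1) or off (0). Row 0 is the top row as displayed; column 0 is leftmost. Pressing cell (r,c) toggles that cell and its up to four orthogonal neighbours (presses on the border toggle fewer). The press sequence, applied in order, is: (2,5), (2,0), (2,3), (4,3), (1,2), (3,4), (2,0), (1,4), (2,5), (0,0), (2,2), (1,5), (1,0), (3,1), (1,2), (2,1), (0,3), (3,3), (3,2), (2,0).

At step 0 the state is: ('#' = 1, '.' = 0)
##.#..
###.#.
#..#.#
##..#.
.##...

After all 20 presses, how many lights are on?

gen 0: ##.#..
###.#.
#..#.#
##..#.
.##...
gen 1: ##.#..
###.##
#..##.
##..##
.##...
gen 2: ##.#..
.##.##
.#.##.
.#..##
.##...
gen 3: ##.#..
.#####
.##...
.#.###
.##...
gen 4: ##.#..
.#####
.##...
.#..##
.#.##.
gen 5: ####..
....##
.#....
.#..##
.#.##.
gen 6: ####..
....##
.#..#.
.#.#..
.#.#..
gen 7: ####..
#...##
#...#.
##.#..
.#.#..
gen 8: #####.
#..#..
#.....
##.#..
.#.#..
gen 9: #####.
#..#.#
#...##
##.#.#
.#.#..
gen 10: ..###.
...#.#
#...##
##.#.#
.#.#..
gen 11: ..###.
..##.#
######
####.#
.#.#..
gen 12: ..####
..###.
#####.
####.#
.#.#..
gen 13: #.####
#####.
.####.
####.#
.#.#..
gen 14: #.####
#####.
..###.
...#.#
...#..
gen 15: #..###
#...#.
...##.
...#.#
...#..
gen 16: #..###
##..#.
#####.
.#.#.#
...#..
gen 17: #.#..#
##.##.
#####.
.#.#.#
...#..
gen 18: #.#..#
##.##.
###.#.
.##.##
......
gen 19: #.#..#
##.##.
##..#.
...###
..#...
gen 20: #.#..#
.#.##.
....#.
#..###
..#...

12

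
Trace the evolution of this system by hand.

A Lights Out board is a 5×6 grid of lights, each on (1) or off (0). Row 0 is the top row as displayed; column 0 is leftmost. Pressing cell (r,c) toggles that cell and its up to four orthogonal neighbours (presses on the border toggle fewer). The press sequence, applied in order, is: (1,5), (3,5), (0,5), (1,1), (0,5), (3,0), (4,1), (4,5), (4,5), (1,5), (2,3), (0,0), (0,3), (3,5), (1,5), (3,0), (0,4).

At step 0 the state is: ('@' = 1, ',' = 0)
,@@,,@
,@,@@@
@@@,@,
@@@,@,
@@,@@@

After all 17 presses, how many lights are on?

17

gen 0: ,@@,,@
,@,@@@
@@@,@,
@@@,@,
@@,@@@
gen 1: ,@@,,,
,@,@,,
@@@,@@
@@@,@,
@@,@@@
gen 2: ,@@,,,
,@,@,,
@@@,@,
@@@,,@
@@,@@,
gen 3: ,@@,@@
,@,@,@
@@@,@,
@@@,,@
@@,@@,
gen 4: ,,@,@@
@,@@,@
@,@,@,
@@@,,@
@@,@@,
gen 5: ,,@,,,
@,@@,,
@,@,@,
@@@,,@
@@,@@,
gen 6: ,,@,,,
@,@@,,
,,@,@,
,,@,,@
,@,@@,
gen 7: ,,@,,,
@,@@,,
,,@,@,
,@@,,@
@,@@@,
gen 8: ,,@,,,
@,@@,,
,,@,@,
,@@,,,
@,@@,@
gen 9: ,,@,,,
@,@@,,
,,@,@,
,@@,,@
@,@@@,
gen 10: ,,@,,@
@,@@@@
,,@,@@
,@@,,@
@,@@@,
gen 11: ,,@,,@
@,@,@@
,,,@,@
,@@@,@
@,@@@,
gen 12: @@@,,@
,,@,@@
,,,@,@
,@@@,@
@,@@@,
gen 13: @@,@@@
,,@@@@
,,,@,@
,@@@,@
@,@@@,
gen 14: @@,@@@
,,@@@@
,,,@,,
,@@@@,
@,@@@@
gen 15: @@,@@,
,,@@,,
,,,@,@
,@@@@,
@,@@@@
gen 16: @@,@@,
,,@@,,
@,,@,@
@,@@@,
,,@@@@
gen 17: @@,,,@
,,@@@,
@,,@,@
@,@@@,
,,@@@@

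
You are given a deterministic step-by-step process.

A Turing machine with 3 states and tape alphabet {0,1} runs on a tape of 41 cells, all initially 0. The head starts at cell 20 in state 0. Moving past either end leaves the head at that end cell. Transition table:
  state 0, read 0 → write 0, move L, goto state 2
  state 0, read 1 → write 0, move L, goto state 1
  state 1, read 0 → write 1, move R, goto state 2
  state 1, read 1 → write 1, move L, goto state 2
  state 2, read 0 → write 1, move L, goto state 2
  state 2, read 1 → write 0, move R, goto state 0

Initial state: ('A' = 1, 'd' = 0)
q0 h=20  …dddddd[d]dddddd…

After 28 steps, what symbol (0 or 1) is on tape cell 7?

[0] q0 h=20  …dddddd[d]dddddd…
[1] q2 h=19  …dddddd[d]dddddd…
[2] q2 h=18  …dddddd[d]Addddd…
[3] q2 h=17  …dddddd[d]AAdddd…
[4] q2 h=16  …dddddd[d]AAAddd…
[5] q2 h=15  …dddddd[d]AAAAdd…
[6] q2 h=14  …dddddd[d]AAAAAd…
[7] q2 h=13  …dddddd[d]AAAAAA…
[8] q2 h=12  …dddddd[d]AAAAAA…
[9] q2 h=11  …dddddd[d]AAAAAA…
[10] q2 h=10  …dddddd[d]AAAAAA…
[11] q2 h= 9  …dddddd[d]AAAAAA…
[12] q2 h= 8  …dddddd[d]AAAAAA…
[13] q2 h= 7  …dddddd[d]AAAAAA…
[14] q2 h= 6  |dddddd[d]AAAAAA…
[15] q2 h= 5  |ddddd[d]AAAAAA…
[16] q2 h= 4  |dddd[d]AAAAAA…
[17] q2 h= 3  |ddd[d]AAAAAA…
[18] q2 h= 2  |dd[d]AAAAAA…
[19] q2 h= 1  |d[d]AAAAAA…
[20] q2 h= 0  |[d]AAAAAA…
[21] q2 h= 0  |[A]AAAAAA…
[22] q0 h= 1  |d[A]AAAAAA…
[23] q1 h= 0  |[d]dAAAAA…
[24] q2 h= 1  |A[d]AAAAAA…
[25] q2 h= 0  |[A]AAAAAA…
[26] q0 h= 1  |d[A]AAAAAA…
[27] q1 h= 0  |[d]dAAAAA…
[28] q2 h= 1  |A[d]AAAAAA…

1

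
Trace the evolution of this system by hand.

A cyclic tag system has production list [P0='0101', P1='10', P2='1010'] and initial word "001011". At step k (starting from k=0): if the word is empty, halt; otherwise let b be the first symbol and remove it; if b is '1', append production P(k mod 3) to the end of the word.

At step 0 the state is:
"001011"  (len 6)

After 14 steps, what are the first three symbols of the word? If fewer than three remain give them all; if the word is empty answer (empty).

0) "001011"  (len 6)
1) "01011"  (len 5)
2) "1011"  (len 4)
3) "0111010"  (len 7)
4) "111010"  (len 6)
5) "1101010"  (len 7)
6) "1010101010"  (len 10)
7) "0101010100101"  (len 13)
8) "101010100101"  (len 12)
9) "010101001011010"  (len 15)
10) "10101001011010"  (len 14)
11) "010100101101010"  (len 15)
12) "10100101101010"  (len 14)
13) "01001011010100101"  (len 17)
14) "1001011010100101"  (len 16)

100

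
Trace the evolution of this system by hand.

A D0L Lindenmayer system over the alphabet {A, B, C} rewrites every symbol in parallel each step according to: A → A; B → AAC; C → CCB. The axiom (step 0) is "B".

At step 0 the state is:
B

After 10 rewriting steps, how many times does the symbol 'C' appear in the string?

2378

[0] B
[1] AAC
[2] AACCB
[3] AACCBCCBAAC
[4] AACCBCCBAACCCBCCBAACAACCB
[5] AACCBCCBAACCCBCCBAACAACCBCCBCCBAACCCBCCBAACAACCBAACCBCCBAAC
[6] AACCBCCBAACCCBCCBAACAACCBCCBCCBAACCCBCCBAACAACCBAACCBCCBAA…CBCCBAACCCBCCBAACAACCBAACCBCCBAACAACCBCCBAACCCBCCBAACAACCB  (len 141)
[7] AACCBCCBAACCCBCCBAACAACCBCCBCCBAACCCBCCBAACAACCBAACCBCCBAA…ACCBCCBAACCCBCCBAACAACCBCCBCCBAACCCBCCBAACAACCBAACCBCCBAAC  (len 339)
[8] AACCBCCBAACCCBCCBAACAACCBCCBCCBAACCCBCCBAACAACCBAACCBCCBAA…CBCCBAACCCBCCBAACAACCBAACCBCCBAACAACCBCCBAACCCBCCBAACAACCB  (len 817)
[9] AACCBCCBAACCCBCCBAACAACCBCCBCCBAACCCBCCBAACAACCBAACCBCCBAA…ACCBCCBAACCCBCCBAACAACCBCCBCCBAACCCBCCBAACAACCBAACCBCCBAAC  (len 1971)
[10] AACCBCCBAACCCBCCBAACAACCBCCBCCBAACCCBCCBAACAACCBAACCBCCBAA…CBCCBAACCCBCCBAACAACCBAACCBCCBAACAACCBCCBAACCCBCCBAACAACCB  (len 4757)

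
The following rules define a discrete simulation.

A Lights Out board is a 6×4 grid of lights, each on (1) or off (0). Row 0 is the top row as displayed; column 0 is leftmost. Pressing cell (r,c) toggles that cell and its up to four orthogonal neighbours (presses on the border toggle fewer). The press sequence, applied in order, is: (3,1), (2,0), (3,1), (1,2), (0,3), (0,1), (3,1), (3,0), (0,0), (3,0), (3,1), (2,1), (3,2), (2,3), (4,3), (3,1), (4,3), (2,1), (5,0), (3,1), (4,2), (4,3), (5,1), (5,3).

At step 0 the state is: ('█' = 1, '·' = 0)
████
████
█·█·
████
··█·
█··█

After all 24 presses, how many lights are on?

t=0: ████
████
█·█·
████
··█·
█··█
t=1: ████
████
███·
···█
·██·
█··█
t=2: ████
·███
··█·
█··█
·██·
█··█
t=3: ████
·███
·██·
·███
··█·
█··█
t=4: ██·█
····
·█··
·███
··█·
█··█
t=5: ███·
···█
·█··
·███
··█·
█··█
t=6: ····
·█·█
·█··
·███
··█·
█··█
t=7: ····
·█·█
····
█··█
·██·
█··█
t=8: ····
·█·█
█···
·█·█
███·
█··█
t=9: ██··
██·█
█···
·█·█
███·
█··█
t=10: ██··
██·█
····
█··█
·██·
█··█
t=11: ██··
██·█
·█··
·███
··█·
█··█
t=12: ██··
█··█
█·█·
··██
··█·
█··█
t=13: ██··
█··█
█···
·█··
····
█··█
t=14: ██··
█···
█·██
·█·█
····
█··█
t=15: ██··
█···
█·██
·█··
··██
█···
t=16: ██··
█···
████
█·█·
·███
█···
t=17: ██··
█···
████
█·██
·█··
█··█
t=18: ██··
██··
···█
████
·█··
█··█
t=19: ██··
██··
···█
████
██··
·█·█
t=20: ██··
██··
·█·█
···█
█···
·█·█
t=21: ██··
██··
·█·█
··██
████
·███
t=22: ██··
██··
·█·█
··█·
██··
·██·
t=23: ██··
██··
·█·█
··█·
█···
█···
t=24: ██··
██··
·█·█
··█·
█··█
█·██

12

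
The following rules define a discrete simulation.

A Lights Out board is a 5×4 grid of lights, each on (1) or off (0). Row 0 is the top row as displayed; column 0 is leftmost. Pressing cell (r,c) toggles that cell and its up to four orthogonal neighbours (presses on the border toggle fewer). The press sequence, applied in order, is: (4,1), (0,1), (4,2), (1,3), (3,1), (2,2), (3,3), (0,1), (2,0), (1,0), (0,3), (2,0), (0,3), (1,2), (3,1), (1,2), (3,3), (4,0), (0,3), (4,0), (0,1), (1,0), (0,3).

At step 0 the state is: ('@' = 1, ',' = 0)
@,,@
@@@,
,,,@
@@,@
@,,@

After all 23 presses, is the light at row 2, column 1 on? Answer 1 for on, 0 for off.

t=0: @,,@
@@@,
,,,@
@@,@
@,,@
t=1: @,,@
@@@,
,,,@
@,,@
,@@@
t=2: ,@@@
@,@,
,,,@
@,,@
,@@@
t=3: ,@@@
@,@,
,,,@
@,@@
,,,,
t=4: ,@@,
@,,@
,,,,
@,@@
,,,,
t=5: ,@@,
@,,@
,@,,
,@,@
,@,,
t=6: ,@@,
@,@@
,,@@
,@@@
,@,,
t=7: ,@@,
@,@@
,,@,
,@,,
,@,@
t=8: @,,,
@@@@
,,@,
,@,,
,@,@
t=9: @,,,
,@@@
@@@,
@@,,
,@,@
t=10: ,,,,
@,@@
,@@,
@@,,
,@,@
t=11: ,,@@
@,@,
,@@,
@@,,
,@,@
t=12: ,,@@
,,@,
@,@,
,@,,
,@,@
t=13: ,,,,
,,@@
@,@,
,@,,
,@,@
t=14: ,,@,
,@,,
@,,,
,@,,
,@,@
t=15: ,,@,
,@,,
@@,,
@,@,
,,,@
t=16: ,,,,
,,@@
@@@,
@,@,
,,,@
t=17: ,,,,
,,@@
@@@@
@,,@
,,,,
t=18: ,,,,
,,@@
@@@@
,,,@
@@,,
t=19: ,,@@
,,@,
@@@@
,,,@
@@,,
t=20: ,,@@
,,@,
@@@@
@,,@
,,,,
t=21: @@,@
,@@,
@@@@
@,,@
,,,,
t=22: ,@,@
@,@,
,@@@
@,,@
,,,,
t=23: ,@@,
@,@@
,@@@
@,,@
,,,,

1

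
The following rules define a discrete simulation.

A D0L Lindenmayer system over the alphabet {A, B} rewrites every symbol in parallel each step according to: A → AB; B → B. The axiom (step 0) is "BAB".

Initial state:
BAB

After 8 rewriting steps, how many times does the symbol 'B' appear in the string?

10

t=0: BAB
t=1: BABB
t=2: BABBB
t=3: BABBBB
t=4: BABBBBB
t=5: BABBBBBB
t=6: BABBBBBBB
t=7: BABBBBBBBB
t=8: BABBBBBBBBB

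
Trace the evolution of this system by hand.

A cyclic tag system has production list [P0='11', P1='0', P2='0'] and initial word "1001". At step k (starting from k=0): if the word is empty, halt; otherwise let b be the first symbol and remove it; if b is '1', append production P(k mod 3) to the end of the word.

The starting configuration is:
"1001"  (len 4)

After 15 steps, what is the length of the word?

t=0: "1001"  (len 4)
t=1: "00111"  (len 5)
t=2: "0111"  (len 4)
t=3: "111"  (len 3)
t=4: "1111"  (len 4)
t=5: "1110"  (len 4)
t=6: "1100"  (len 4)
t=7: "10011"  (len 5)
t=8: "00110"  (len 5)
t=9: "0110"  (len 4)
t=10: "110"  (len 3)
t=11: "100"  (len 3)
t=12: "000"  (len 3)
t=13: "00"  (len 2)
t=14: "0"  (len 1)
t=15: (halted — word empty)

0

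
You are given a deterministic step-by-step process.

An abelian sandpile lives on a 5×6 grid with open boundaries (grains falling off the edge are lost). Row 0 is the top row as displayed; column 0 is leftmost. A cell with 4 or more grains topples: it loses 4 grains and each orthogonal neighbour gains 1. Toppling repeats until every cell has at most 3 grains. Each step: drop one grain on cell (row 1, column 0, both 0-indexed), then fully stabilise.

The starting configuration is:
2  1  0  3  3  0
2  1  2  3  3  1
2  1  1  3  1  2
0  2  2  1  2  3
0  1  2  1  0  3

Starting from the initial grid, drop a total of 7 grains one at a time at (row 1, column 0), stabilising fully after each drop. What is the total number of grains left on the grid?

50

step 0: 2  1  0  3  3  0
2  1  2  3  3  1
2  1  1  3  1  2
0  2  2  1  2  3
0  1  2  1  0  3
step 1: 2  1  0  3  3  0
3  1  2  3  3  1
2  1  1  3  1  2
0  2  2  1  2  3
0  1  2  1  0  3
step 2: 3  1  0  3  3  0
0  2  2  3  3  1
3  1  1  3  1  2
0  2  2  1  2  3
0  1  2  1  0  3
step 3: 3  1  0  3  3  0
1  2  2  3  3  1
3  1  1  3  1  2
0  2  2  1  2  3
0  1  2  1  0  3
step 4: 3  1  0  3  3  0
2  2  2  3  3  1
3  1  1  3  1  2
0  2  2  1  2  3
0  1  2  1  0  3
step 5: 3  1  0  3  3  0
3  2  2  3  3  1
3  1  1  3  1  2
0  2  2  1  2  3
0  1  2  1  0  3
step 6: 0  2  0  3  3  0
2  3  2  3  3  1
0  2  1  3  1  2
1  2  2  1  2  3
0  1  2  1  0  3
step 7: 0  2  0  3  3  0
3  3  2  3  3  1
0  2  1  3  1  2
1  2  2  1  2  3
0  1  2  1  0  3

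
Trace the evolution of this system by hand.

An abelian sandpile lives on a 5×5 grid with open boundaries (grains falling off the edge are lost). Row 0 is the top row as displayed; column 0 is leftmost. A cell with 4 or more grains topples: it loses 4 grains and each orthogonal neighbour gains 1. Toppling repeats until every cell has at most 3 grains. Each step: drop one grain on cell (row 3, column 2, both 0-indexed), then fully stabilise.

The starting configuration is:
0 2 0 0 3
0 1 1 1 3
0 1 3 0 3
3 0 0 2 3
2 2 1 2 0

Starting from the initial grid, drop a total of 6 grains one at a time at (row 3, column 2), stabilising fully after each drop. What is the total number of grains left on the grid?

[0] 0 2 0 0 3
0 1 1 1 3
0 1 3 0 3
3 0 0 2 3
2 2 1 2 0
[1] 0 2 0 0 3
0 1 1 1 3
0 1 3 0 3
3 0 1 2 3
2 2 1 2 0
[2] 0 2 0 0 3
0 1 1 1 3
0 1 3 0 3
3 0 2 2 3
2 2 1 2 0
[3] 0 2 0 0 3
0 1 1 1 3
0 1 3 0 3
3 0 3 2 3
2 2 1 2 0
[4] 0 2 0 0 3
0 1 2 1 3
0 2 0 1 3
3 1 1 3 3
2 2 2 2 0
[5] 0 2 0 0 3
0 1 2 1 3
0 2 0 1 3
3 1 2 3 3
2 2 2 2 0
[6] 0 2 0 0 3
0 1 2 1 3
0 2 0 1 3
3 1 3 3 3
2 2 2 2 0

39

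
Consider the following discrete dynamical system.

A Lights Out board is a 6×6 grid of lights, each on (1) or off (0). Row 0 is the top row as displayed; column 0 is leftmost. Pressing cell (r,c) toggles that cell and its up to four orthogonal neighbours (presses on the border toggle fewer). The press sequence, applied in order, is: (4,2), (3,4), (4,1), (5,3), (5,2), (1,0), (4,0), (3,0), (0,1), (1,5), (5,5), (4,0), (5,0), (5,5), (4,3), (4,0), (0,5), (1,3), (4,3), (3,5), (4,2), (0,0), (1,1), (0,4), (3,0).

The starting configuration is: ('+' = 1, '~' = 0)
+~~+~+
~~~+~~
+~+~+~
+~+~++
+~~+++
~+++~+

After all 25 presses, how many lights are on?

18

gen 0: +~~+~+
~~~+~~
+~+~+~
+~+~++
+~~+++
~+++~+
gen 1: +~~+~+
~~~+~~
+~+~+~
+~~~++
+++~++
~+~+~+
gen 2: +~~+~+
~~~+~~
+~+~~~
+~~+~~
+++~~+
~+~+~+
gen 3: +~~+~+
~~~+~~
+~+~~~
++~+~~
~~~~~+
~~~+~+
gen 4: +~~+~+
~~~+~~
+~+~~~
++~+~~
~~~+~+
~~+~++
gen 5: +~~+~+
~~~+~~
+~+~~~
++~+~~
~~++~+
~+~+++
gen 6: ~~~+~+
++~+~~
~~+~~~
++~+~~
~~++~+
~+~+++
gen 7: ~~~+~+
++~+~~
~~+~~~
~+~+~~
++++~+
++~+++
gen 8: ~~~+~+
++~+~~
+~+~~~
+~~+~~
~+++~+
++~+++
gen 9: ++++~+
+~~+~~
+~+~~~
+~~+~~
~+++~+
++~+++
gen 10: ++++~~
+~~+++
+~+~~+
+~~+~~
~+++~+
++~+++
gen 11: ++++~~
+~~+++
+~+~~+
+~~+~~
~+++~~
++~+~~
gen 12: ++++~~
+~~+++
+~+~~+
~~~+~~
+~++~~
~+~+~~
gen 13: ++++~~
+~~+++
+~+~~+
~~~+~~
~~++~~
+~~+~~
gen 14: ++++~~
+~~+++
+~+~~+
~~~+~~
~~++~+
+~~+++
gen 15: ++++~~
+~~+++
+~+~~+
~~~~~~
~~~~++
+~~~++
gen 16: ++++~~
+~~+++
+~+~~+
+~~~~~
++~~++
~~~~++
gen 17: ++++++
+~~++~
+~+~~+
+~~~~~
++~~++
~~~~++
gen 18: +++~++
+~+~~~
+~++~+
+~~~~~
++~~++
~~~~++
gen 19: +++~++
+~+~~~
+~++~+
+~~+~~
++++~+
~~~+++
gen 20: +++~++
+~+~~~
+~++~~
+~~+++
++++~~
~~~+++
gen 21: +++~++
+~+~~~
+~++~~
+~++++
+~~~~~
~~++++
gen 22: ~~+~++
~~+~~~
+~++~~
+~++++
+~~~~~
~~++++
gen 23: ~++~++
++~~~~
++++~~
+~++++
+~~~~~
~~++++
gen 24: ~+++~~
++~~+~
++++~~
+~++++
+~~~~~
~~++++
gen 25: ~+++~~
++~~+~
~+++~~
~+++++
~~~~~~
~~++++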